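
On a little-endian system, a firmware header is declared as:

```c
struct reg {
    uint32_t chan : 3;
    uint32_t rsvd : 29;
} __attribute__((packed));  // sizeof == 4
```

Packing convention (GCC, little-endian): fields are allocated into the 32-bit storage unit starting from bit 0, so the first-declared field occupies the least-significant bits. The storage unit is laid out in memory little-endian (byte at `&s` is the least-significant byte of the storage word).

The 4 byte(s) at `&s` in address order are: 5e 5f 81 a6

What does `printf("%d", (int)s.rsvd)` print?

[0]=0x5e [1]=0x5f [2]=0x81 [3]=0xa6 (little-endian) → word 0xa6815f5e
chan [0+:3] = (word>>0) & 0x7 = 6
rsvd [3+:29] = (word>>3) & 0x1fffffff = 349187051  ←

349187051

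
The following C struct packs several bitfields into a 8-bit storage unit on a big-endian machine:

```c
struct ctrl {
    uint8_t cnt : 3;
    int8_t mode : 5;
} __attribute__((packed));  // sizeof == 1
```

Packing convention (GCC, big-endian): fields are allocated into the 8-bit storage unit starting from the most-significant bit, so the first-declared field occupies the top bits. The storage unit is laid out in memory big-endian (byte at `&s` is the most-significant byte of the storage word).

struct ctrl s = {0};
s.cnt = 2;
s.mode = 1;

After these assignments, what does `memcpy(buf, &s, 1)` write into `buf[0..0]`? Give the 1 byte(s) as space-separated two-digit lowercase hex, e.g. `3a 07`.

41

cnt (3b) val=2 bits=0x2 at bit 5: 0x40
mode (5b) val=1 bits=0x1 at bit 0: 0x41
word = 0x41 → big-endian bytes:
  [0]=0x41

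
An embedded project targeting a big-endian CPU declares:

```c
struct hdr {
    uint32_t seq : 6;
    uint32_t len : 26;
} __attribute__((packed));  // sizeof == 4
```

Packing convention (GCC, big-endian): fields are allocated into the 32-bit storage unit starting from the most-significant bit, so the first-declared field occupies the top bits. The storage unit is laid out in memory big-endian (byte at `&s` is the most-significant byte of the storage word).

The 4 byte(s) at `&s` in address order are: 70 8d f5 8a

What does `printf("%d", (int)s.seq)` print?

[0]=0x70 [1]=0x8d [2]=0xf5 [3]=0x8a (big-endian) → word 0x708df58a
seq:6 @ bit 26 → (0x708df58a>>26)&0x3f = 0x1c  ←
len:26 @ bit 0 → (0x708df58a>>0)&0x3ffffff = 0x8df58a

28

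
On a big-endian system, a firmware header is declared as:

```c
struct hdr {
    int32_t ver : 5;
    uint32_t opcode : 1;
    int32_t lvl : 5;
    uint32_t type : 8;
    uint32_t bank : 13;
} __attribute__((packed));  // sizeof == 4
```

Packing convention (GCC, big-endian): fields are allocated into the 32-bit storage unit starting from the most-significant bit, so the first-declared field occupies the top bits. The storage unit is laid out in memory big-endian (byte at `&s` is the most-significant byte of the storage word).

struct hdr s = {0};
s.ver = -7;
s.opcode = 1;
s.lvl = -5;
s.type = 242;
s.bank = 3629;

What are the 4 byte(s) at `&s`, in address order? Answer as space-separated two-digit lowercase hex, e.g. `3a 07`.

cf 7e 4e 2d

ver:5 = -7 → 0x19 << 27 → word 0xc8000000
opcode:1 = 1 → 0x1 << 26 → word 0xcc000000
lvl:5 = -5 → 0x1b << 21 → word 0xcf600000
type:8 = 242 → 0xf2 << 13 → word 0xcf7e4000
bank:13 = 3629 → 0xe2d << 0 → word 0xcf7e4e2d
word = 0xcf7e4e2d → big-endian bytes:
  [0]=0xcf  [1]=0x7e  [2]=0x4e  [3]=0x2d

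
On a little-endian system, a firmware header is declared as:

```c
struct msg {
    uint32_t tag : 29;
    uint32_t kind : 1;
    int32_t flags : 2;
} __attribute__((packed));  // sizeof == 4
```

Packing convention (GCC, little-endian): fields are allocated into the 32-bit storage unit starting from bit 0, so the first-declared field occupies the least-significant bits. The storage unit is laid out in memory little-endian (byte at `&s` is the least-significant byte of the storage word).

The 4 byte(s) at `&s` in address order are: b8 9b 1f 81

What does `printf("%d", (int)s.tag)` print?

[0]=0xb8 [1]=0x9b [2]=0x1f [3]=0x81 (little-endian) → word 0x811f9bb8
tag [0+:29] = (word>>0) & 0x1fffffff = 18848696  ←
kind [29+:1] = (word>>29) & 0x1 = 0
flags [30+:2] = (word>>30) & 0x3 = 2

18848696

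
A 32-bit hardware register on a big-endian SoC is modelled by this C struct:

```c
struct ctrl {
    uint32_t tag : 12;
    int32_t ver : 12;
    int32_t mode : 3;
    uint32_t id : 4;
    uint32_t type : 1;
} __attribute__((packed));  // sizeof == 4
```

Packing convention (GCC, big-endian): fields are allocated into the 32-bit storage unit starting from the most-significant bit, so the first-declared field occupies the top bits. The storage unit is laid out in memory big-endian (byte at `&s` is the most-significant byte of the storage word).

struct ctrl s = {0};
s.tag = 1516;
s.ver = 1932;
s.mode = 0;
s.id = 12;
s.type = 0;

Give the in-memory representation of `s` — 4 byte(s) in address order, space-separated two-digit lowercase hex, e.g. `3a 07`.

tag:12 = 1516 → 0x5ec << 20 → word 0x5ec00000
ver:12 = 1932 → 0x78c << 8 → word 0x5ec78c00
mode:3 = 0 → 0x0 << 5 → word 0x5ec78c00
id:4 = 12 → 0xc << 1 → word 0x5ec78c18
type:1 = 0 → 0x0 << 0 → word 0x5ec78c18
word = 0x5ec78c18 → big-endian bytes:
  [0]=0x5e  [1]=0xc7  [2]=0x8c  [3]=0x18

5e c7 8c 18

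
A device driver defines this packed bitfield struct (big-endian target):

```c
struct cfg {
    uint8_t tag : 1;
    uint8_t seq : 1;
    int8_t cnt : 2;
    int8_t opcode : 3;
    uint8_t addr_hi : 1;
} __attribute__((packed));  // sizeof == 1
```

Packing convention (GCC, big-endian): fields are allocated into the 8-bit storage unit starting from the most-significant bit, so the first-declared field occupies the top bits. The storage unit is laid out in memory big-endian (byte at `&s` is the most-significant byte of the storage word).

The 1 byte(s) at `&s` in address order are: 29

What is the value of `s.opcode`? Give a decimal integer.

-4

[0]=0x29 (big-endian) → word 0x29
tag:1 @ bit 7 → (0x29>>7)&0x1 = 0x0
seq:1 @ bit 6 → (0x29>>6)&0x1 = 0x0
cnt:2 @ bit 4 → (0x29>>4)&0x3 = 0x2
opcode:3 @ bit 1 → (0x29>>1)&0x7 = 0x4  ←
addr_hi:1 @ bit 0 → (0x29>>0)&0x1 = 0x1
opcode signed 3b, MSB=1: 4 - 8 = -4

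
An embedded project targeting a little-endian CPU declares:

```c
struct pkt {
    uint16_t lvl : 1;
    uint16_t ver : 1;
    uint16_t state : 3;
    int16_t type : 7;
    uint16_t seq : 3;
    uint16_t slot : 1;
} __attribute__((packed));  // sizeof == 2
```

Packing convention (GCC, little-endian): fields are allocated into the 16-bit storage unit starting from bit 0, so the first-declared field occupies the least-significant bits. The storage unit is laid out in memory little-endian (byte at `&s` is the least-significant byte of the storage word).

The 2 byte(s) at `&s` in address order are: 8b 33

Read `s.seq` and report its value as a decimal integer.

3

[0]=0x8b [1]=0x33 (little-endian) → word 0x338b
lvl [0+:1] = (word>>0) & 0x1 = 1
ver [1+:1] = (word>>1) & 0x1 = 1
state [2+:3] = (word>>2) & 0x7 = 2
type [5+:7] = (word>>5) & 0x7f = 28
seq [12+:3] = (word>>12) & 0x7 = 3  ←
slot [15+:1] = (word>>15) & 0x1 = 0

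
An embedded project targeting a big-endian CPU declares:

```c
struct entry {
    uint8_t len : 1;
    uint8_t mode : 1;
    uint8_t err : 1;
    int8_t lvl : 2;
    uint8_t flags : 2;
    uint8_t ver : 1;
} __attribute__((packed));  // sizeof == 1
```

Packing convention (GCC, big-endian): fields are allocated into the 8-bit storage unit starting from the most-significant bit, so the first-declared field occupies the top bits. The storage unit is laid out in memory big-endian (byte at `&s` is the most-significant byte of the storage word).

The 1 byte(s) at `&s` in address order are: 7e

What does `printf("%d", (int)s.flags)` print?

3

[0]=0x7e (big-endian) → word 0x7e
len:1 @ bit 7 → (0x7e>>7)&0x1 = 0x0
mode:1 @ bit 6 → (0x7e>>6)&0x1 = 0x1
err:1 @ bit 5 → (0x7e>>5)&0x1 = 0x1
lvl:2 @ bit 3 → (0x7e>>3)&0x3 = 0x3
flags:2 @ bit 1 → (0x7e>>1)&0x3 = 0x3  ←
ver:1 @ bit 0 → (0x7e>>0)&0x1 = 0x0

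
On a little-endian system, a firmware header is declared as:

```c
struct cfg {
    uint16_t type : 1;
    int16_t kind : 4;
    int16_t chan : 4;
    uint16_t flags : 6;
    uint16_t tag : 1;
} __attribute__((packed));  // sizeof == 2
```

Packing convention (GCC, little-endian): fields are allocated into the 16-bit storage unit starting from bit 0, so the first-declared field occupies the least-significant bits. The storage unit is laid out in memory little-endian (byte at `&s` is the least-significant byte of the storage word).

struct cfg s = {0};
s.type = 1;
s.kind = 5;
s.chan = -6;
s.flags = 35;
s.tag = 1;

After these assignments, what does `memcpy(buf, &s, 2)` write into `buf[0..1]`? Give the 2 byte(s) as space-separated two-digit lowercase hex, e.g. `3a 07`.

type:1 = 1 → 0x1 << 0 → word 0x0001
kind:4 = 5 → 0x5 << 1 → word 0x000b
chan:4 = -6 → 0xa << 5 → word 0x014b
flags:6 = 35 → 0x23 << 9 → word 0x474b
tag:1 = 1 → 0x1 << 15 → word 0xc74b
word = 0xc74b → little-endian bytes:
  [0]=0x4b  [1]=0xc7

4b c7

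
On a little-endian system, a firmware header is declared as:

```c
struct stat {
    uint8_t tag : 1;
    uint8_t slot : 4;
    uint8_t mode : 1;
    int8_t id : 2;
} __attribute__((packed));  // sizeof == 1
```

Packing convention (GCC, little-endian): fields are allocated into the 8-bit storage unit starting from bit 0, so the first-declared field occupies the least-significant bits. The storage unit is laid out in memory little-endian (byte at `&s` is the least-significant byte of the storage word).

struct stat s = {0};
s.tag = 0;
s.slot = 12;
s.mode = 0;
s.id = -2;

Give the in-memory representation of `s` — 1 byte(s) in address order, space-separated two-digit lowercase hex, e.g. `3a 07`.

[0+:1] tag=0 & 0x1 = 0x0; word=0x00
[1+:4] slot=12 & 0xf = 0xc; word=0x18
[5+:1] mode=0 & 0x1 = 0x0; word=0x18
[6+:2] id=-2 & 0x3 = 0x2; word=0x98
word = 0x98 → little-endian bytes:
  [0]=0x98

98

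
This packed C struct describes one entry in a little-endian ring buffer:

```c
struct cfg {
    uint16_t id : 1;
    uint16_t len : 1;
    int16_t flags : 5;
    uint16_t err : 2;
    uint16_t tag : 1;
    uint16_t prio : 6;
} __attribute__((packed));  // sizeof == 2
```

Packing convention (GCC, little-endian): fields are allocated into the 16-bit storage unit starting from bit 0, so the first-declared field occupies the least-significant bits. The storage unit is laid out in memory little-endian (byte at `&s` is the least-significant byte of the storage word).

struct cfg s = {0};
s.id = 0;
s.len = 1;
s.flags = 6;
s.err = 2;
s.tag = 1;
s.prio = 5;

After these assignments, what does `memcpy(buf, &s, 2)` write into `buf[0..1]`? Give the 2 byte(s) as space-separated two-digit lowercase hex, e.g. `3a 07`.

id (1b) val=0 bits=0x0 at bit 0: 0x0000
len (1b) val=1 bits=0x1 at bit 1: 0x0002
flags (5b) val=6 bits=0x6 at bit 2: 0x001a
err (2b) val=2 bits=0x2 at bit 7: 0x011a
tag (1b) val=1 bits=0x1 at bit 9: 0x031a
prio (6b) val=5 bits=0x5 at bit 10: 0x171a
word = 0x171a → little-endian bytes:
  [0]=0x1a  [1]=0x17

1a 17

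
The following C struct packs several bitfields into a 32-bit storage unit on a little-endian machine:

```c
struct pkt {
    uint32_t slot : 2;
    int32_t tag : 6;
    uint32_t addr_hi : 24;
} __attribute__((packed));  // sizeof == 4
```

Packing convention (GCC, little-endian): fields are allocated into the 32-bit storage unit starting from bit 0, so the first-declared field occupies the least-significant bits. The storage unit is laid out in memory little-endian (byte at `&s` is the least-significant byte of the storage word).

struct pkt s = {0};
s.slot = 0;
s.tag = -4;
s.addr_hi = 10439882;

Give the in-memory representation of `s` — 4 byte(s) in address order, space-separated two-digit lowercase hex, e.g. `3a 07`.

f0 ca 4c 9f

slot:2 = 0 → 0x0 << 0 → word 0x00000000
tag:6 = -4 → 0x3c << 2 → word 0x000000f0
addr_hi:24 = 10439882 → 0x9f4cca << 8 → word 0x9f4ccaf0
word = 0x9f4ccaf0 → little-endian bytes:
  [0]=0xf0  [1]=0xca  [2]=0x4c  [3]=0x9f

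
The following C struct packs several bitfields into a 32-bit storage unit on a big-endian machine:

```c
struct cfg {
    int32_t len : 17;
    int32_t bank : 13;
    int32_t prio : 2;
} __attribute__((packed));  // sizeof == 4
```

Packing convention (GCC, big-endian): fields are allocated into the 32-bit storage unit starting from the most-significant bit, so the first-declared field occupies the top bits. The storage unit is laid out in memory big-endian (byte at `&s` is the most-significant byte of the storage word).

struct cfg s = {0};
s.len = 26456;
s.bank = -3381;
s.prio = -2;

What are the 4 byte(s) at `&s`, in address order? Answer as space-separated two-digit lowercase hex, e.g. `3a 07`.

[15+:17] len=26456 & 0x1ffff = 0x6758; word=0x33ac0000
[2+:13] bank=-3381 & 0x1fff = 0x12cb; word=0x33ac4b2c
[0+:2] prio=-2 & 0x3 = 0x2; word=0x33ac4b2e
word = 0x33ac4b2e → big-endian bytes:
  [0]=0x33  [1]=0xac  [2]=0x4b  [3]=0x2e

33 ac 4b 2e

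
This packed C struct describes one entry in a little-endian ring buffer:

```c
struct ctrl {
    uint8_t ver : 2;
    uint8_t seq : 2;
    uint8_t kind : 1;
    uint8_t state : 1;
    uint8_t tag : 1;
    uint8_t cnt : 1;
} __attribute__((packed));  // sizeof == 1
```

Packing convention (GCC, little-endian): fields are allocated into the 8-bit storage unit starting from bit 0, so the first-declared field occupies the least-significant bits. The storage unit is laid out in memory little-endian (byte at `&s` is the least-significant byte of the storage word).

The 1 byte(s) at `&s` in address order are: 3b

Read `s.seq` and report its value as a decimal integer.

[0]=0x3b (little-endian) → word 0x3b
ver:2 @ bit 0 → (0x3b>>0)&0x3 = 0x3
seq:2 @ bit 2 → (0x3b>>2)&0x3 = 0x2  ←
kind:1 @ bit 4 → (0x3b>>4)&0x1 = 0x1
state:1 @ bit 5 → (0x3b>>5)&0x1 = 0x1
tag:1 @ bit 6 → (0x3b>>6)&0x1 = 0x0
cnt:1 @ bit 7 → (0x3b>>7)&0x1 = 0x0

2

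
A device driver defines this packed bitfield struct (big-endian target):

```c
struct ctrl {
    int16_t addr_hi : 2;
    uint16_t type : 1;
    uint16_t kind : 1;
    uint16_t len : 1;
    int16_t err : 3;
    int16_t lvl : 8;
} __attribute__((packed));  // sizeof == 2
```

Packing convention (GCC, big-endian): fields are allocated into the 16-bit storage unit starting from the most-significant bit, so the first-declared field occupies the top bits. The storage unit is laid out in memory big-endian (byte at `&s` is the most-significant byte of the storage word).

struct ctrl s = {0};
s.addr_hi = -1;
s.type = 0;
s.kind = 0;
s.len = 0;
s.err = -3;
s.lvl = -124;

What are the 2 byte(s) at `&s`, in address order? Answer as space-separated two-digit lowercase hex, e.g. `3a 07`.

[14+:2] addr_hi=-1 & 0x3 = 0x3; word=0xc000
[13+:1] type=0 & 0x1 = 0x0; word=0xc000
[12+:1] kind=0 & 0x1 = 0x0; word=0xc000
[11+:1] len=0 & 0x1 = 0x0; word=0xc000
[8+:3] err=-3 & 0x7 = 0x5; word=0xc500
[0+:8] lvl=-124 & 0xff = 0x84; word=0xc584
word = 0xc584 → big-endian bytes:
  [0]=0xc5  [1]=0x84

c5 84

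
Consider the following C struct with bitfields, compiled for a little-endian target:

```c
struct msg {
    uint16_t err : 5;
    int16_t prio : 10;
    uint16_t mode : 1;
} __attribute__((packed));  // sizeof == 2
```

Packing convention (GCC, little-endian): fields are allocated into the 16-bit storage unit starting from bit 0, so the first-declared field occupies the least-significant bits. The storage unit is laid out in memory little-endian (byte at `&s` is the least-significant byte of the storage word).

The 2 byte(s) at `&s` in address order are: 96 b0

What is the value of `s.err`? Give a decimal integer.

22

[0]=0x96 [1]=0xb0 (little-endian) → word 0xb096
err [0+:5] = (word>>0) & 0x1f = 22  ←
prio [5+:10] = (word>>5) & 0x3ff = 388
mode [15+:1] = (word>>15) & 0x1 = 1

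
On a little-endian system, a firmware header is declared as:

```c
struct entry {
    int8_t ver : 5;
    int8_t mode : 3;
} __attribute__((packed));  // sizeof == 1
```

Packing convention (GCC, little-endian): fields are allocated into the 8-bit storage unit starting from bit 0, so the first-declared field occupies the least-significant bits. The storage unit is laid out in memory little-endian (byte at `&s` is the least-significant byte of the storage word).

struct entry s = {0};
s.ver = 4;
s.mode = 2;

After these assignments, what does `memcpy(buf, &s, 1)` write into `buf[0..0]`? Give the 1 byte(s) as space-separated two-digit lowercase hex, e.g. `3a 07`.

[0+:5] ver=4 & 0x1f = 0x4; word=0x04
[5+:3] mode=2 & 0x7 = 0x2; word=0x44
word = 0x44 → little-endian bytes:
  [0]=0x44

44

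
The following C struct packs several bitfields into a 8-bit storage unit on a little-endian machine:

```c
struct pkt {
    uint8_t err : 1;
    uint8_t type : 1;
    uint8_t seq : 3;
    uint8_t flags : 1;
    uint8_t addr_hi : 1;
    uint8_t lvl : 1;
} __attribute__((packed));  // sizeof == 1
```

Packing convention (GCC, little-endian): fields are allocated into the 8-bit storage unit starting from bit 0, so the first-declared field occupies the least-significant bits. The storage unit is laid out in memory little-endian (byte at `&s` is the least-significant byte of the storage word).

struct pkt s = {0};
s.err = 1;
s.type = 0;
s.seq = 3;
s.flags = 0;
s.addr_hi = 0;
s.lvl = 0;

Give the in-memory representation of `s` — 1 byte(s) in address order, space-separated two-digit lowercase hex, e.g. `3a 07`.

[0+:1] err=1 & 0x1 = 0x1; word=0x01
[1+:1] type=0 & 0x1 = 0x0; word=0x01
[2+:3] seq=3 & 0x7 = 0x3; word=0x0d
[5+:1] flags=0 & 0x1 = 0x0; word=0x0d
[6+:1] addr_hi=0 & 0x1 = 0x0; word=0x0d
[7+:1] lvl=0 & 0x1 = 0x0; word=0x0d
word = 0x0d → little-endian bytes:
  [0]=0x0d

0d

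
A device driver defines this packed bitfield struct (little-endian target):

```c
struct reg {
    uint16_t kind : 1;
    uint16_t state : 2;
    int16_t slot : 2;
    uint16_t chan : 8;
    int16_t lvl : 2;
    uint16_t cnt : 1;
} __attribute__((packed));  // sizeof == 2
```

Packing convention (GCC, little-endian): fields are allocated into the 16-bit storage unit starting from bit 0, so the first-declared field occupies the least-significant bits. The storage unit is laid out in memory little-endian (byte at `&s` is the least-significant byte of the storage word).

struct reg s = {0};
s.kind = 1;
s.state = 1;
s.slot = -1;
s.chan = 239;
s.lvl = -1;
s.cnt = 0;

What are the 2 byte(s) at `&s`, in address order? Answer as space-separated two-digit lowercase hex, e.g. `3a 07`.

kind (1b) val=1 bits=0x1 at bit 0: 0x0001
state (2b) val=1 bits=0x1 at bit 1: 0x0003
slot (2b) val=-1 bits=0x3 at bit 3: 0x001b
chan (8b) val=239 bits=0xef at bit 5: 0x1dfb
lvl (2b) val=-1 bits=0x3 at bit 13: 0x7dfb
cnt (1b) val=0 bits=0x0 at bit 15: 0x7dfb
word = 0x7dfb → little-endian bytes:
  [0]=0xfb  [1]=0x7d

fb 7d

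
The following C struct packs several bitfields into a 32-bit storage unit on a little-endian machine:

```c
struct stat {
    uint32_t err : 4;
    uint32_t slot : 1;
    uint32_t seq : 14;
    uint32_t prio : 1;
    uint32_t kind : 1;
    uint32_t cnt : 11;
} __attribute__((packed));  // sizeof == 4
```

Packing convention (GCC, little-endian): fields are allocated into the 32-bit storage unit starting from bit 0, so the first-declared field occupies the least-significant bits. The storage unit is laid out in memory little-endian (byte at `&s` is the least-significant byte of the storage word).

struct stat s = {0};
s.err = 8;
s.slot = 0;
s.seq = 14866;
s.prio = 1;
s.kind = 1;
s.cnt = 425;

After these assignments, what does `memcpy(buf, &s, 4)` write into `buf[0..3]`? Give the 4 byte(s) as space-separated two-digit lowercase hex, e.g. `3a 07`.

[0+:4] err=8 & 0xf = 0x8; word=0x00000008
[4+:1] slot=0 & 0x1 = 0x0; word=0x00000008
[5+:14] seq=14866 & 0x3fff = 0x3a12; word=0x00074248
[19+:1] prio=1 & 0x1 = 0x1; word=0x000f4248
[20+:1] kind=1 & 0x1 = 0x1; word=0x001f4248
[21+:11] cnt=425 & 0x7ff = 0x1a9; word=0x353f4248
word = 0x353f4248 → little-endian bytes:
  [0]=0x48  [1]=0x42  [2]=0x3f  [3]=0x35

48 42 3f 35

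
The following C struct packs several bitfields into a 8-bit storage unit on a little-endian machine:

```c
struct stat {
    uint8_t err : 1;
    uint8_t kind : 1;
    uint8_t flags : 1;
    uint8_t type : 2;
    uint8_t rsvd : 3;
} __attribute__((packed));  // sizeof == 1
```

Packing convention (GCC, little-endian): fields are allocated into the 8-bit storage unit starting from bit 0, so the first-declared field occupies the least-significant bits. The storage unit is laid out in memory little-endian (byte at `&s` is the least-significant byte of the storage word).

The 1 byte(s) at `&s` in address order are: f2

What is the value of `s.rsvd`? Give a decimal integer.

7

[0]=0xf2 (little-endian) → word 0xf2
err:1 @ bit 0 → (0xf2>>0)&0x1 = 0x0
kind:1 @ bit 1 → (0xf2>>1)&0x1 = 0x1
flags:1 @ bit 2 → (0xf2>>2)&0x1 = 0x0
type:2 @ bit 3 → (0xf2>>3)&0x3 = 0x2
rsvd:3 @ bit 5 → (0xf2>>5)&0x7 = 0x7  ←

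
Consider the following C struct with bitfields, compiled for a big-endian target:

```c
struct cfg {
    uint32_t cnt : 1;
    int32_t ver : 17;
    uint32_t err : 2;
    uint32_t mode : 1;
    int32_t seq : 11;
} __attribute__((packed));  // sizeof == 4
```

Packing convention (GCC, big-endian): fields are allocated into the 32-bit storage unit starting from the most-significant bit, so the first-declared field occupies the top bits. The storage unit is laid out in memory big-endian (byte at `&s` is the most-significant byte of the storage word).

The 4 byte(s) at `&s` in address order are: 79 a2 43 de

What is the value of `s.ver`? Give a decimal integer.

-6519

[0]=0x79 [1]=0xa2 [2]=0x43 [3]=0xde (big-endian) → word 0x79a243de
cnt:1 @ bit 31 → (0x79a243de>>31)&0x1 = 0x0
ver:17 @ bit 14 → (0x79a243de>>14)&0x1ffff = 0x1e689  ←
err:2 @ bit 12 → (0x79a243de>>12)&0x3 = 0x0
mode:1 @ bit 11 → (0x79a243de>>11)&0x1 = 0x0
seq:11 @ bit 0 → (0x79a243de>>0)&0x7ff = 0x3de
ver signed 17b, MSB=1: 124553 - 131072 = -6519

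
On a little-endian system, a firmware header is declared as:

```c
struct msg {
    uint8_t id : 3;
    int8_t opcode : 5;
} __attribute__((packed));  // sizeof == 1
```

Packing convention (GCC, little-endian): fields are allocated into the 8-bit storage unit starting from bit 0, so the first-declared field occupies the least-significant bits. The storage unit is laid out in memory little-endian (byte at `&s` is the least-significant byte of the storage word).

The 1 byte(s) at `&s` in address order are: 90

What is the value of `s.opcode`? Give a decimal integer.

[0]=0x90 (little-endian) → word 0x90
id [0+:3] = (word>>0) & 0x7 = 0
opcode [3+:5] = (word>>3) & 0x1f = 18  ←
opcode signed 5b, MSB=1: 18 - 32 = -14

-14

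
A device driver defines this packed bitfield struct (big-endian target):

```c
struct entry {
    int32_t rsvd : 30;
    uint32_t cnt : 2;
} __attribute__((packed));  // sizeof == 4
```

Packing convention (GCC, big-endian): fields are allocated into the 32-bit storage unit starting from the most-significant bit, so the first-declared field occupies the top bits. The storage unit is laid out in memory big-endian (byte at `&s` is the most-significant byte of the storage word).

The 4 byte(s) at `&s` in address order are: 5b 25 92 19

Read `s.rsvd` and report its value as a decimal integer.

[0]=0x5b [1]=0x25 [2]=0x92 [3]=0x19 (big-endian) → word 0x5b259219
rsvd [2+:30] = (word>>2) & 0x3fffffff = 382297222  ←
cnt [0+:2] = (word>>0) & 0x3 = 1
rsvd signed 30b, MSB=0: value = 382297222

382297222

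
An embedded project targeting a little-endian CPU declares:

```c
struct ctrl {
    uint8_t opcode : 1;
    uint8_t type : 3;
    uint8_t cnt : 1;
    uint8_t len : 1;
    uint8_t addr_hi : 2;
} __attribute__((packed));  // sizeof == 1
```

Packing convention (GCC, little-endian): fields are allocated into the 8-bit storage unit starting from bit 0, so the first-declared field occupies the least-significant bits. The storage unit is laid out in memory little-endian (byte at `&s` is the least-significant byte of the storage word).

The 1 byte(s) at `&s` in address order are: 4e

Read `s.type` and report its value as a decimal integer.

7

[0]=0x4e (little-endian) → word 0x4e
opcode [0+:1] = (word>>0) & 0x1 = 0
type [1+:3] = (word>>1) & 0x7 = 7  ←
cnt [4+:1] = (word>>4) & 0x1 = 0
len [5+:1] = (word>>5) & 0x1 = 0
addr_hi [6+:2] = (word>>6) & 0x3 = 1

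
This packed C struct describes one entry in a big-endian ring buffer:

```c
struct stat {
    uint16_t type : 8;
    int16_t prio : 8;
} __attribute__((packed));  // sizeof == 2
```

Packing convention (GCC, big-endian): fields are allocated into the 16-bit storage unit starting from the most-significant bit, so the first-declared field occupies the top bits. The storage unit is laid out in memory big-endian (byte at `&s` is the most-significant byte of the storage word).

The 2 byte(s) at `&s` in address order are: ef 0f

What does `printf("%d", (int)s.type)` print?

239

[0]=0xef [1]=0x0f (big-endian) → word 0xef0f
type:8 @ bit 8 → (0xef0f>>8)&0xff = 0xef  ←
prio:8 @ bit 0 → (0xef0f>>0)&0xff = 0xf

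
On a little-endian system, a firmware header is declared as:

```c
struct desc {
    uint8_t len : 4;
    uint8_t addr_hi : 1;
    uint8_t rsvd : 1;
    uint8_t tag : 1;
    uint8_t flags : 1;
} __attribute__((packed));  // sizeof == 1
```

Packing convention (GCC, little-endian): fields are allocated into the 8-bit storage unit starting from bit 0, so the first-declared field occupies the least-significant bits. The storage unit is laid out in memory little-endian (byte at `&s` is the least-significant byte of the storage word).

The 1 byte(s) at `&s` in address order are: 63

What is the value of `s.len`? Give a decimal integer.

3

[0]=0x63 (little-endian) → word 0x63
len:4 @ bit 0 → (0x63>>0)&0xf = 0x3  ←
addr_hi:1 @ bit 4 → (0x63>>4)&0x1 = 0x0
rsvd:1 @ bit 5 → (0x63>>5)&0x1 = 0x1
tag:1 @ bit 6 → (0x63>>6)&0x1 = 0x1
flags:1 @ bit 7 → (0x63>>7)&0x1 = 0x0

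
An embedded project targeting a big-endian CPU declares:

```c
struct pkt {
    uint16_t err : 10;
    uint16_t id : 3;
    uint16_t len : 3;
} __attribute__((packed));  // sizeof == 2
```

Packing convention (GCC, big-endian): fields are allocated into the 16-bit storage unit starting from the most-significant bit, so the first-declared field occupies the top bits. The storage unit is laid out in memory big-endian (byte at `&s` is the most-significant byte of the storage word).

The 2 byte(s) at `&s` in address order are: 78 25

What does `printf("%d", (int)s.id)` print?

4

[0]=0x78 [1]=0x25 (big-endian) → word 0x7825
err:10 @ bit 6 → (0x7825>>6)&0x3ff = 0x1e0
id:3 @ bit 3 → (0x7825>>3)&0x7 = 0x4  ←
len:3 @ bit 0 → (0x7825>>0)&0x7 = 0x5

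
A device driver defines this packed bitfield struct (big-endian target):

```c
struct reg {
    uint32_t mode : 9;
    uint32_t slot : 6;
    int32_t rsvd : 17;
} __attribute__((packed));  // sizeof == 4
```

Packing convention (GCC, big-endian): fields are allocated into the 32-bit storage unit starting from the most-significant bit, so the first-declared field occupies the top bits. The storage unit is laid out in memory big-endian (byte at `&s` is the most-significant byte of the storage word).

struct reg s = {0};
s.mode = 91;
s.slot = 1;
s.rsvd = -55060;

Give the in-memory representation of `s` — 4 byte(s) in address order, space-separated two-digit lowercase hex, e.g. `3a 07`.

mode (9b) val=91 bits=0x5b at bit 23: 0x2d800000
slot (6b) val=1 bits=0x1 at bit 17: 0x2d820000
rsvd (17b) val=-55060 bits=0x128ec at bit 0: 0x2d8328ec
word = 0x2d8328ec → big-endian bytes:
  [0]=0x2d  [1]=0x83  [2]=0x28  [3]=0xec

2d 83 28 ec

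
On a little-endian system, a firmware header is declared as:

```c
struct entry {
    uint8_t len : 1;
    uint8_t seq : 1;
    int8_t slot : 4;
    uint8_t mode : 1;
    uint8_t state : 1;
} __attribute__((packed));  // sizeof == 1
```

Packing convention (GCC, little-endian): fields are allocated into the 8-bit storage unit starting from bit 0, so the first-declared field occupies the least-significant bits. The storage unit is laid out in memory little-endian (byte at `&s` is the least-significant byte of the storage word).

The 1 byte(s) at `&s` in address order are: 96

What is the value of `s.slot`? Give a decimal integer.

5

[0]=0x96 (little-endian) → word 0x96
len:1 @ bit 0 → (0x96>>0)&0x1 = 0x0
seq:1 @ bit 1 → (0x96>>1)&0x1 = 0x1
slot:4 @ bit 2 → (0x96>>2)&0xf = 0x5  ←
mode:1 @ bit 6 → (0x96>>6)&0x1 = 0x0
state:1 @ bit 7 → (0x96>>7)&0x1 = 0x1
slot signed 4b, MSB=0: value = 5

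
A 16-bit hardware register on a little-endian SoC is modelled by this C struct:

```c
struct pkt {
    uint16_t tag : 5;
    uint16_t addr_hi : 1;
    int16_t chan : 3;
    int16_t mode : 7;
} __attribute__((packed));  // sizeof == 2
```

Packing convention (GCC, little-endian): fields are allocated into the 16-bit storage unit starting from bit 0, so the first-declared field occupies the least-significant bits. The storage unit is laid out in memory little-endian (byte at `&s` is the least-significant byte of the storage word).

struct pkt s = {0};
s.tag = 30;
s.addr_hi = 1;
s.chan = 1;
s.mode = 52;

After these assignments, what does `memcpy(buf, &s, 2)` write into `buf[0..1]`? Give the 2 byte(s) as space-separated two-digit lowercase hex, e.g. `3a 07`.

tag (5b) val=30 bits=0x1e at bit 0: 0x001e
addr_hi (1b) val=1 bits=0x1 at bit 5: 0x003e
chan (3b) val=1 bits=0x1 at bit 6: 0x007e
mode (7b) val=52 bits=0x34 at bit 9: 0x687e
word = 0x687e → little-endian bytes:
  [0]=0x7e  [1]=0x68

7e 68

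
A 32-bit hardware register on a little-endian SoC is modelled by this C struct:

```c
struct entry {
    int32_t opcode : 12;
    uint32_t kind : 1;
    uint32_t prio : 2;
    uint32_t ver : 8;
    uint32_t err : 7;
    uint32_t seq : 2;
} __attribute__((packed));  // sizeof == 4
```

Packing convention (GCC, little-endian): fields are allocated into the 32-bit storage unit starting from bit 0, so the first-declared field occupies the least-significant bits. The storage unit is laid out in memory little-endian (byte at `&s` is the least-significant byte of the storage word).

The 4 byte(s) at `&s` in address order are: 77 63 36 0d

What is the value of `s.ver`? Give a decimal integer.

108

[0]=0x77 [1]=0x63 [2]=0x36 [3]=0x0d (little-endian) → word 0x0d366377
opcode [0+:12] = (word>>0) & 0xfff = 887
kind [12+:1] = (word>>12) & 0x1 = 0
prio [13+:2] = (word>>13) & 0x3 = 3
ver [15+:8] = (word>>15) & 0xff = 108  ←
err [23+:7] = (word>>23) & 0x7f = 26
seq [30+:2] = (word>>30) & 0x3 = 0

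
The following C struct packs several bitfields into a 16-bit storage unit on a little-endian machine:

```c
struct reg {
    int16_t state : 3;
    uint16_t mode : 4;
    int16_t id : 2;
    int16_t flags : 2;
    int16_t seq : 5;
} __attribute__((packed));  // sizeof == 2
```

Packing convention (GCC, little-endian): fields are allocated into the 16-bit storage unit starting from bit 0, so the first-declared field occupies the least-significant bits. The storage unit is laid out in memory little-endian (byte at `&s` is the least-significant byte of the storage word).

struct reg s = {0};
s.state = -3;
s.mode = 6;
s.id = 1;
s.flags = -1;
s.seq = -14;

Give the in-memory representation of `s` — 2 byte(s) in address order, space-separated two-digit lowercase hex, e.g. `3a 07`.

b5 96

state:3 = -3 → 0x5 << 0 → word 0x0005
mode:4 = 6 → 0x6 << 3 → word 0x0035
id:2 = 1 → 0x1 << 7 → word 0x00b5
flags:2 = -1 → 0x3 << 9 → word 0x06b5
seq:5 = -14 → 0x12 << 11 → word 0x96b5
word = 0x96b5 → little-endian bytes:
  [0]=0xb5  [1]=0x96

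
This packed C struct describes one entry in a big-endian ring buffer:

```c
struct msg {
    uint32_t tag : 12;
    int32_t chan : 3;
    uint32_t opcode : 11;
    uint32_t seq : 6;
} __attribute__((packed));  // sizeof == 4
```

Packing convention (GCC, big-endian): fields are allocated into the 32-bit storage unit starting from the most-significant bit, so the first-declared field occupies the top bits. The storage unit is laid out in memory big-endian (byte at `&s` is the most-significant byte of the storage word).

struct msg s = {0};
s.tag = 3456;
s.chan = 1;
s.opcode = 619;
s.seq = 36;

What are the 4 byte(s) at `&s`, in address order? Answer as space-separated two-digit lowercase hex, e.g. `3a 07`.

d8 02 9a e4

tag:12 = 3456 → 0xd80 << 20 → word 0xd8000000
chan:3 = 1 → 0x1 << 17 → word 0xd8020000
opcode:11 = 619 → 0x26b << 6 → word 0xd8029ac0
seq:6 = 36 → 0x24 << 0 → word 0xd8029ae4
word = 0xd8029ae4 → big-endian bytes:
  [0]=0xd8  [1]=0x02  [2]=0x9a  [3]=0xe4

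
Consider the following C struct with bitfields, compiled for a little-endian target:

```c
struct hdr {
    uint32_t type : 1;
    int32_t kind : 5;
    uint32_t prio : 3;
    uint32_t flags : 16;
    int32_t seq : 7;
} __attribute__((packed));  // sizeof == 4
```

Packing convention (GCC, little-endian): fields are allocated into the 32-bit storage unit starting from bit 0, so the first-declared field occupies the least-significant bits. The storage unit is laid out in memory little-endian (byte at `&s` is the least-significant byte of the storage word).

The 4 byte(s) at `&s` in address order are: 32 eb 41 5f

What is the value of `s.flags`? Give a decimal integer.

[0]=0x32 [1]=0xeb [2]=0x41 [3]=0x5f (little-endian) → word 0x5f41eb32
type [0+:1] = (word>>0) & 0x1 = 0
kind [1+:5] = (word>>1) & 0x1f = 25
prio [6+:3] = (word>>6) & 0x7 = 4
flags [9+:16] = (word>>9) & 0xffff = 41205  ←
seq [25+:7] = (word>>25) & 0x7f = 47

41205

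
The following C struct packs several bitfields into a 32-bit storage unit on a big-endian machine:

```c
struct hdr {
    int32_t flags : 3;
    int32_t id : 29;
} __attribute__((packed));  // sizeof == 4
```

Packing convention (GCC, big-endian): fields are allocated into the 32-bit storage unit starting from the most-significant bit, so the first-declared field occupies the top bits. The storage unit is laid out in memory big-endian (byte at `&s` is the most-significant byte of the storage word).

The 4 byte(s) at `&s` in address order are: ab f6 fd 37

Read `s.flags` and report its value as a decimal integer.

[0]=0xab [1]=0xf6 [2]=0xfd [3]=0x37 (big-endian) → word 0xabf6fd37
flags [29+:3] = (word>>29) & 0x7 = 5  ←
id [0+:29] = (word>>0) & 0x1fffffff = 200736055
flags signed 3b, MSB=1: 5 - 8 = -3

-3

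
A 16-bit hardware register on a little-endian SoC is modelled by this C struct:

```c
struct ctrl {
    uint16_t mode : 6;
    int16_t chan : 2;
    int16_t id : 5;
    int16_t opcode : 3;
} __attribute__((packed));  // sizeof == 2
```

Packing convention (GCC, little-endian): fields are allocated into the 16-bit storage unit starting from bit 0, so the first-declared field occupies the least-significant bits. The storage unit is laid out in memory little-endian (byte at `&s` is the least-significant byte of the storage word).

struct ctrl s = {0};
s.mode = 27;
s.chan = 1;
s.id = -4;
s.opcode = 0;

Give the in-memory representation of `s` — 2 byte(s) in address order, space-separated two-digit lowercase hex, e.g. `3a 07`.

[0+:6] mode=27 & 0x3f = 0x1b; word=0x001b
[6+:2] chan=1 & 0x3 = 0x1; word=0x005b
[8+:5] id=-4 & 0x1f = 0x1c; word=0x1c5b
[13+:3] opcode=0 & 0x7 = 0x0; word=0x1c5b
word = 0x1c5b → little-endian bytes:
  [0]=0x5b  [1]=0x1c

5b 1c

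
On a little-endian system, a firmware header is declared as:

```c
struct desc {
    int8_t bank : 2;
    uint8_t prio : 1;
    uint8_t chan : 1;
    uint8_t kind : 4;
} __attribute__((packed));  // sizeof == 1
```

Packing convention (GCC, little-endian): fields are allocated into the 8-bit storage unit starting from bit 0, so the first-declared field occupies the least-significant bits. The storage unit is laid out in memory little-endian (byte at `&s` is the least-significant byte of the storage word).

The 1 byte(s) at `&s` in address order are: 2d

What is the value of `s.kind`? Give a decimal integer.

[0]=0x2d (little-endian) → word 0x2d
bank [0+:2] = (word>>0) & 0x3 = 1
prio [2+:1] = (word>>2) & 0x1 = 1
chan [3+:1] = (word>>3) & 0x1 = 1
kind [4+:4] = (word>>4) & 0xf = 2  ←

2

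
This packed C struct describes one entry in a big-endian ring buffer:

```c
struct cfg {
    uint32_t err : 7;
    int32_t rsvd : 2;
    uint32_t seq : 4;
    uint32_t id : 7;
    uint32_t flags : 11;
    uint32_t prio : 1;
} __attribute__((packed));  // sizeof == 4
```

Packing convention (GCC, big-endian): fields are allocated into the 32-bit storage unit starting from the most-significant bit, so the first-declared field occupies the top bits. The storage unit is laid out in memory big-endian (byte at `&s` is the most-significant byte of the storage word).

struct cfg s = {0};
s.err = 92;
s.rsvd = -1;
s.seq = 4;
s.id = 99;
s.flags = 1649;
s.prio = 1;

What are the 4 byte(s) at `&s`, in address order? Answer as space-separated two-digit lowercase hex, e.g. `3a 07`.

[25+:7] err=92 & 0x7f = 0x5c; word=0xb8000000
[23+:2] rsvd=-1 & 0x3 = 0x3; word=0xb9800000
[19+:4] seq=4 & 0xf = 0x4; word=0xb9a00000
[12+:7] id=99 & 0x7f = 0x63; word=0xb9a63000
[1+:11] flags=1649 & 0x7ff = 0x671; word=0xb9a63ce2
[0+:1] prio=1 & 0x1 = 0x1; word=0xb9a63ce3
word = 0xb9a63ce3 → big-endian bytes:
  [0]=0xb9  [1]=0xa6  [2]=0x3c  [3]=0xe3

b9 a6 3c e3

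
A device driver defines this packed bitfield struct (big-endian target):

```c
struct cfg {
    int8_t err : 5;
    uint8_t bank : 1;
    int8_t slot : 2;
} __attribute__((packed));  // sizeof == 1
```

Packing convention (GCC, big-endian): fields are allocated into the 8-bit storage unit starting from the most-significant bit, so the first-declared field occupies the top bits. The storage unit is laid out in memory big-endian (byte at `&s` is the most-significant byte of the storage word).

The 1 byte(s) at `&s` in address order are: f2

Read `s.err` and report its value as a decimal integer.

[0]=0xf2 (big-endian) → word 0xf2
err [3+:5] = (word>>3) & 0x1f = 30  ←
bank [2+:1] = (word>>2) & 0x1 = 0
slot [0+:2] = (word>>0) & 0x3 = 2
err signed 5b, MSB=1: 30 - 32 = -2

-2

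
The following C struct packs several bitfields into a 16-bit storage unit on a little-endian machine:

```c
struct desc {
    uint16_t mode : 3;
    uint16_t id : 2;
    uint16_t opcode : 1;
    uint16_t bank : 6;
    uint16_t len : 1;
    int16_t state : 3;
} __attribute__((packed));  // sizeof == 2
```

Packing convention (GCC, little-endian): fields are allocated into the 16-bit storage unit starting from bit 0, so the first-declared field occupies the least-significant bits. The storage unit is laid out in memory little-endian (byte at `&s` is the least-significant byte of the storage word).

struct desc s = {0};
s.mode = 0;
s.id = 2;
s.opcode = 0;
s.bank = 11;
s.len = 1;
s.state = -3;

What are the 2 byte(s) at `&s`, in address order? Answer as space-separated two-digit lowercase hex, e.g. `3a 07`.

d0 b2

mode (3b) val=0 bits=0x0 at bit 0: 0x0000
id (2b) val=2 bits=0x2 at bit 3: 0x0010
opcode (1b) val=0 bits=0x0 at bit 5: 0x0010
bank (6b) val=11 bits=0xb at bit 6: 0x02d0
len (1b) val=1 bits=0x1 at bit 12: 0x12d0
state (3b) val=-3 bits=0x5 at bit 13: 0xb2d0
word = 0xb2d0 → little-endian bytes:
  [0]=0xd0  [1]=0xb2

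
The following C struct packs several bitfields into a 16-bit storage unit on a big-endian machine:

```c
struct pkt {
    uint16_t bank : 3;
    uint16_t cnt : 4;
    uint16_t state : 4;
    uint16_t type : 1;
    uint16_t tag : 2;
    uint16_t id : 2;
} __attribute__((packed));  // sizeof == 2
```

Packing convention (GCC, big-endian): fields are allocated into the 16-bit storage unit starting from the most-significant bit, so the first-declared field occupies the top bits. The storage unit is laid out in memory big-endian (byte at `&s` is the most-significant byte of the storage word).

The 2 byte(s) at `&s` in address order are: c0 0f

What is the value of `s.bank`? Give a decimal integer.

[0]=0xc0 [1]=0x0f (big-endian) → word 0xc00f
bank [13+:3] = (word>>13) & 0x7 = 6  ←
cnt [9+:4] = (word>>9) & 0xf = 0
state [5+:4] = (word>>5) & 0xf = 0
type [4+:1] = (word>>4) & 0x1 = 0
tag [2+:2] = (word>>2) & 0x3 = 3
id [0+:2] = (word>>0) & 0x3 = 3

6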